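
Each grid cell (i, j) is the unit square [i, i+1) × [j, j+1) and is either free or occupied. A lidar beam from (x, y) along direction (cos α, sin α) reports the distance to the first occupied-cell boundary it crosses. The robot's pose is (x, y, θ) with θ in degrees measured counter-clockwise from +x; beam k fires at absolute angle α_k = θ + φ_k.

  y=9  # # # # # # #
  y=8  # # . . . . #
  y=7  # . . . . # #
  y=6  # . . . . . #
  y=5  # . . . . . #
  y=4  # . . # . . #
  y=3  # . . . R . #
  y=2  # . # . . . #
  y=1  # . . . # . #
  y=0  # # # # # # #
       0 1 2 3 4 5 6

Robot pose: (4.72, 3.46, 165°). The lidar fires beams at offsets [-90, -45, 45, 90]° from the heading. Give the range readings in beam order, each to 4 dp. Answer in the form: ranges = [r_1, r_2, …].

ranges = [3.6649, 1.4400, 1.9861, 1.5115]

beam 1: φ=-90°, α=75°
  dir = (cos 75°, sin 75°) = (0.2588, 0.9659); from cell (4,3)
  next x-line at t=1.0818, next y-line at t=0.5590; Δt_x=3.8637, Δt_y=1.0353
    y: enter (4,4) at t=0.5590
    x: enter (5,4) at t=1.0818
    y: enter (5,5) at t=1.5943
    y: enter (5,6) at t=2.6296
    y: enter (5,7) at t=3.6649 ← occupied
  → r_1 = 3.6649
beam 2: φ=-45°, α=120°
  dir = (cos 120°, sin 120°) = (-0.5000, 0.8660); from cell (4,3)
  next x-line at t=1.4400, next y-line at t=0.6235; Δt_x=2.0000, Δt_y=1.1547
    y: enter (4,4) at t=0.6235
    x: enter (3,4) at t=1.4400 ← occupied
  → r_2 = 1.4400
beam 3: φ=45°, α=210°
  dir = (cos 210°, sin 210°) = (-0.8660, -0.5000); from cell (4,3)
  next x-line at t=0.8314, next y-line at t=0.9200; Δt_x=1.1547, Δt_y=2.0000
    x: enter (3,3) at t=0.8314
    y: enter (3,2) at t=0.9200
    x: enter (2,2) at t=1.9861 ← occupied
  → r_3 = 1.9861
beam 4: φ=90°, α=255°
  dir = (cos 255°, sin 255°) = (-0.2588, -0.9659); from cell (4,3)
  next x-line at t=2.7819, next y-line at t=0.4762; Δt_x=3.8637, Δt_y=1.0353
    y: enter (4,2) at t=0.4762
    y: enter (4,1) at t=1.5115 ← occupied
  → r_4 = 1.5115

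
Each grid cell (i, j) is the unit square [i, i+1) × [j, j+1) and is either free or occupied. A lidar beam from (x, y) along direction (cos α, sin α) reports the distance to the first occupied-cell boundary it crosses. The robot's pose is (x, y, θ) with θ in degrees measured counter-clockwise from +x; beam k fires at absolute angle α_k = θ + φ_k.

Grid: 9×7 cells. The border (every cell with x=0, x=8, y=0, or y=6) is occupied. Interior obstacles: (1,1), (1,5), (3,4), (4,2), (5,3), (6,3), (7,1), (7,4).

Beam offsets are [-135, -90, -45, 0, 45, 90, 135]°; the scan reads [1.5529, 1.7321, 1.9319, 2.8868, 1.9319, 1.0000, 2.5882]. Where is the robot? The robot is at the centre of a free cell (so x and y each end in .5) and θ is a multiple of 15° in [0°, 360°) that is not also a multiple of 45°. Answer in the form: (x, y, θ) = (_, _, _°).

(x, y, θ) = (2.5, 3.5, 300°)

Enumerate (i+0.5, j+0.5, θ) over the 27 free cells and 16 admissible headings. For each, cast all 7 beams and compare to the given ranges.
  (3.5, 2.5, 105°): beam 1 = 0.5774 ≠ 1.5529 ✗
  (5.5, 4.5, 345°): beam 1 = 5.0000 ≠ 1.5529 ✗
  (5.5, 1.5, 285°): beam 1 = 1.0000 ≠ 1.5529 ✗
  …
  (2.5, 3.5, 300°): r_1=1.5529, r_2=1.7321, r_3=1.9319, r_4=2.8868, r_5=1.9319, r_6=1.0000, r_7=2.5882 — all match ✓
Unique over the lattice → pose = (2.5, 3.5, 300°).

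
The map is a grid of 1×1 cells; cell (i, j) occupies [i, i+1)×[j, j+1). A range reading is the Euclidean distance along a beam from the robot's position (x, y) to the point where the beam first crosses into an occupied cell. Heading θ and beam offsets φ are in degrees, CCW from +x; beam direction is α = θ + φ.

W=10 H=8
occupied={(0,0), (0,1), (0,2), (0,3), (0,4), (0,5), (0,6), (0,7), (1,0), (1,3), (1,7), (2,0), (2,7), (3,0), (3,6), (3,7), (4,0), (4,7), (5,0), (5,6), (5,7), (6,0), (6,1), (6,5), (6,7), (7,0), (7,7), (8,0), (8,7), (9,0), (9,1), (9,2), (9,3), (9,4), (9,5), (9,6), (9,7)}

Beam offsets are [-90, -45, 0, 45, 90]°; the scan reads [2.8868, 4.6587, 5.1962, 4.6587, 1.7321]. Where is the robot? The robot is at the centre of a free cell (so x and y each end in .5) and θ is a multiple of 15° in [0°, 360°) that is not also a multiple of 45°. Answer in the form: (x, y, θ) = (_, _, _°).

(x, y, θ) = (5.5, 2.5, 150°)

The pose lattice has 43·16 = 688 candidates. Test each by forward raycasting.
  (6.5, 2.5, 210°): beam 1 = 5.0000 ≠ 2.8868 ✗
  (3.5, 3.5, 15°): beam 1 = 2.5882 ≠ 2.8868 ✗
  (5.5, 1.5, 330°): beam 1 = 0.5774 ≠ 2.8868 ✗
  (2.5, 5.5, 15°): beam 1 = 4.6587 ≠ 2.8868 ✗
  (4.5, 6.5, 300°): beam 1 = 0.5774 ≠ 2.8868 ✗
  …
  (5.5, 2.5, 150°): r_1=2.8868, r_2=4.6587, r_3=5.1962, r_4=4.6587, r_5=1.7321 — all match ✓
No second candidate reproduces the full scan.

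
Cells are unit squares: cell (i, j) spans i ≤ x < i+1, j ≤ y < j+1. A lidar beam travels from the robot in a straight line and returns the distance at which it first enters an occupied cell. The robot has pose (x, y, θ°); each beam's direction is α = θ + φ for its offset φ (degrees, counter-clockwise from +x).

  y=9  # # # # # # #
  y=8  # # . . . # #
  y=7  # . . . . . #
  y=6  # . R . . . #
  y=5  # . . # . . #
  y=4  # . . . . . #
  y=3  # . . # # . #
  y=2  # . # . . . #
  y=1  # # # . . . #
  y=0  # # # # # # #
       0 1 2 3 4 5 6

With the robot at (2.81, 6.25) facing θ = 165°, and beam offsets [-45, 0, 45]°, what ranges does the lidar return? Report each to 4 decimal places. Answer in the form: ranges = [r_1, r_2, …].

beam 1: φ=-45°, α=120°
  direction (-0.5000, 0.8660); cell (2,6); t to first gridline: x 1.6200, y 0.8660 (then +2.0000 / +1.1547)
    (2,7) via y @ 0.8660
    (1,7) via x @ 1.6200
    (1,8) via y @ 2.0207  # hit
  → r_1 = 2.0207
beam 2: φ=0°, α=165°
  direction (-0.9659, 0.2588); cell (2,6); t to first gridline: x 0.8386, y 2.8978 (then +1.0353 / +3.8637)
    (1,6) via x @ 0.8386
    (0,6) via x @ 1.8738  # hit
  → r_2 = 1.8738
beam 3: φ=45°, α=210°
  direction (-0.8660, -0.5000); cell (2,6); t to first gridline: x 0.9353, y 0.5000 (then +1.1547 / +2.0000)
    (2,5) via y @ 0.5000
    (1,5) via x @ 0.9353
    (0,5) via x @ 2.0900  # hit
  → r_3 = 2.0900

ranges = [2.0207, 1.8738, 2.0900]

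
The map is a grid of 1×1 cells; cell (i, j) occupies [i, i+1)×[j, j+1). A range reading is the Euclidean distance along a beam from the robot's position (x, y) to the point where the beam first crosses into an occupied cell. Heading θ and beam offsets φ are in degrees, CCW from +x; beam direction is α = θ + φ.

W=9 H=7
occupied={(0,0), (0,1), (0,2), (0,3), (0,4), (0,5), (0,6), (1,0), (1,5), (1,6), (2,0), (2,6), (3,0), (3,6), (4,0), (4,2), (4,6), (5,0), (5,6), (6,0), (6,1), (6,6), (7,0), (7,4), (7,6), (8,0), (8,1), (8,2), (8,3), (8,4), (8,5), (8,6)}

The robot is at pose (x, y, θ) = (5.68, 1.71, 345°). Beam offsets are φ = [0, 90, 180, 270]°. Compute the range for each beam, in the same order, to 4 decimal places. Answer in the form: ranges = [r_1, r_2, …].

beam 1: φ=0°, α=345°
  direction (0.9659, -0.2588); cell (5,1); t to first gridline: x 0.3313, y 2.7432 (then +1.0353 / +3.8637)
    (6,1) via x @ 0.3313  # hit
  → r_1 = 0.3313
beam 2: φ=90°, α=75°
  direction (0.2588, 0.9659); cell (5,1); t to first gridline: x 1.2364, y 0.3002 (then +3.8637 / +1.0353)
    (5,2) via y @ 0.3002
    (6,2) via x @ 1.2364
    (6,3) via y @ 1.3355
    (6,4) via y @ 2.3708
    (6,5) via y @ 3.4061
    (6,6) via y @ 4.4413  # hit
  → r_2 = 4.4413
beam 3: φ=180°, α=165°
  direction (-0.9659, 0.2588); cell (5,1); t to first gridline: x 0.7040, y 1.1205 (then +1.0353 / +3.8637)
    (4,1) via x @ 0.7040
    (4,2) via y @ 1.1205  # hit
  → r_3 = 1.1205
beam 4: φ=270°, α=255°
  direction (-0.2588, -0.9659); cell (5,1); t to first gridline: x 2.6273, y 0.7350 (then +3.8637 / +1.0353)
    (5,0) via y @ 0.7350  # hit
  → r_4 = 0.7350

ranges = [0.3313, 4.4413, 1.1205, 0.7350]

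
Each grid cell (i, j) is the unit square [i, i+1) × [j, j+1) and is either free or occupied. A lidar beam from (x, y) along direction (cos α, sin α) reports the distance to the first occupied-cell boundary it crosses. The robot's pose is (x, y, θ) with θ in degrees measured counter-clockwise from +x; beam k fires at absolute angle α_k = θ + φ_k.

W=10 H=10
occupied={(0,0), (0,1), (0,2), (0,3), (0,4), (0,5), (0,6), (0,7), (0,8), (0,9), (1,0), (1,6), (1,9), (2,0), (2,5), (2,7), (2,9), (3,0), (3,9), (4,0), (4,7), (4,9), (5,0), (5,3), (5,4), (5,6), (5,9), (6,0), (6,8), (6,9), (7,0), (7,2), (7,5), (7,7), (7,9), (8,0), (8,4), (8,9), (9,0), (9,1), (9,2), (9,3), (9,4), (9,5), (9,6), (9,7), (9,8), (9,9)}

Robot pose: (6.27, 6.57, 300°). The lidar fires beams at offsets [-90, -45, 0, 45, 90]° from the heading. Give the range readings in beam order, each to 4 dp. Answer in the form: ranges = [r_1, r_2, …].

beam 1: φ=-90°, α=210°
  cosα=-0.8660 sinα=-0.5000 | (6,6) | tMaxX 0.3118 tMaxY 1.1400 | tΔX 1.1547 tΔY 2.0000
    t=0.3118 [x] (5,6) — stop
  → r_1 = 0.3118
beam 2: φ=-45°, α=255°
  cosα=-0.2588 sinα=-0.9659 | (6,6) | tMaxX 1.0432 tMaxY 0.5901 | tΔX 3.8637 tΔY 1.0353
    t=0.5901 [y] (6,5)
    t=1.0432 [x] (5,5)
    t=1.6254 [y] (5,4) — stop
  → r_2 = 1.6254
beam 3: φ=0°, α=300°
  cosα=0.5000 sinα=-0.8660 | (6,6) | tMaxX 1.4600 tMaxY 0.6582 | tΔX 2.0000 tΔY 1.1547
    t=0.6582 [y] (6,5)
    t=1.4600 [x] (7,5) — stop
  → r_3 = 1.4600
beam 4: φ=45°, α=345°
  cosα=0.9659 sinα=-0.2588 | (6,6) | tMaxX 0.7558 tMaxY 2.2023 | tΔX 1.0353 tΔY 3.8637
    t=0.7558 [x] (7,6)
    t=1.7910 [x] (8,6)
    t=2.2023 [y] (8,5)
    t=2.8263 [x] (9,5) — stop
  → r_4 = 2.8263
beam 5: φ=90°, α=30°
  cosα=0.8660 sinα=0.5000 | (6,6) | tMaxX 0.8429 tMaxY 0.8600 | tΔX 1.1547 tΔY 2.0000
    t=0.8429 [x] (7,6)
    t=0.8600 [y] (7,7) — stop
  → r_5 = 0.8600

ranges = [0.3118, 1.6254, 1.4600, 2.8263, 0.8600]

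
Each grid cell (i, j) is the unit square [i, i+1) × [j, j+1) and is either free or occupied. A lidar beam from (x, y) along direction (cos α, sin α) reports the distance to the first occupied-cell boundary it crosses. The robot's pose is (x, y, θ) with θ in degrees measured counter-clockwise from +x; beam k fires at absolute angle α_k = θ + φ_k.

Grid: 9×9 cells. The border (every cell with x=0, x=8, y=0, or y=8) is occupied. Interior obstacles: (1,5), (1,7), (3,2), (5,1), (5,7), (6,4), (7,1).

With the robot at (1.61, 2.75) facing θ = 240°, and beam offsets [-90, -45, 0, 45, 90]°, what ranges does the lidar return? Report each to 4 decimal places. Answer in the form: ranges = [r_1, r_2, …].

beam 1: φ=-90°, α=150°
  cosα=-0.8660 sinα=0.5000 | (1,2) | tMaxX 0.7044 tMaxY 0.5000 | tΔX 1.1547 tΔY 2.0000
    t=0.5000 [y] (1,3)
    t=0.7044 [x] (0,3) — stop
  → r_1 = 0.7044
beam 2: φ=-45°, α=195°
  cosα=-0.9659 sinα=-0.2588 | (1,2) | tMaxX 0.6315 tMaxY 2.8978 | tΔX 1.0353 tΔY 3.8637
    t=0.6315 [x] (0,2) — stop
  → r_2 = 0.6315
beam 3: φ=0°, α=240°
  cosα=-0.5000 sinα=-0.8660 | (1,2) | tMaxX 1.2200 tMaxY 0.8660 | tΔX 2.0000 tΔY 1.1547
    t=0.8660 [y] (1,1)
    t=1.2200 [x] (0,1) — stop
  → r_3 = 1.2200
beam 4: φ=45°, α=285°
  cosα=0.2588 sinα=-0.9659 | (1,2) | tMaxX 1.5068 tMaxY 0.7765 | tΔX 3.8637 tΔY 1.0353
    t=0.7765 [y] (1,1)
    t=1.5068 [x] (2,1)
    t=1.8117 [y] (2,0) — stop
  → r_4 = 1.8117
beam 5: φ=90°, α=330°
  cosα=0.8660 sinα=-0.5000 | (1,2) | tMaxX 0.4503 tMaxY 1.5000 | tΔX 1.1547 tΔY 2.0000
    t=0.4503 [x] (2,2)
    t=1.5000 [y] (2,1)
    t=1.6050 [x] (3,1)
    t=2.7597 [x] (4,1)
    t=3.5000 [y] (4,0) — stop
  → r_5 = 3.5000

ranges = [0.7044, 0.6315, 1.2200, 1.8117, 3.5000]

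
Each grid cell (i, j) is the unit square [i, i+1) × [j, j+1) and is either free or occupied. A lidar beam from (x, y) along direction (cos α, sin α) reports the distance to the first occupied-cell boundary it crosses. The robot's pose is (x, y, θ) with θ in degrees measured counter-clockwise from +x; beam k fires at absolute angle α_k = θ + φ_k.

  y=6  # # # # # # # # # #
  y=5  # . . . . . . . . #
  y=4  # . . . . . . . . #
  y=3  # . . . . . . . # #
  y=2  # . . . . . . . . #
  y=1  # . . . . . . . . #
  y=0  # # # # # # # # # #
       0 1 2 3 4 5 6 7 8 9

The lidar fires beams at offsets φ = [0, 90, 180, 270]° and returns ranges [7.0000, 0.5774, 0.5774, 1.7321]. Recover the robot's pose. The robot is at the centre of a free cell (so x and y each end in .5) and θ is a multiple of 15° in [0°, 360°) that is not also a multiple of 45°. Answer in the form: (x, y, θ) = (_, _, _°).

The pose lattice has 39·16 = 624 candidates. Test each by forward raycasting.
  (2.5, 1.5, 75°): beam 1 = 4.6587 ≠ 7.0000 ✗
  (5.5, 4.5, 240°): beam 1 = 4.0415 ≠ 7.0000 ✗
  (1.5, 2.5, 330°): beam 1 = 3.0000 ≠ 7.0000 ✗
  (8.5, 2.5, 75°): beam 1 = 0.5176 ≠ 7.0000 ✗
  (5.5, 4.5, 150°): beam 1 = 3.0000 ≠ 7.0000 ✗
  …
  (8.5, 4.5, 210°): r_1=7.0000, r_2=0.5774, r_3=0.5774, r_4=1.7321 — all match ✓
Only this pose fits every beam.

(x, y, θ) = (8.5, 4.5, 210°)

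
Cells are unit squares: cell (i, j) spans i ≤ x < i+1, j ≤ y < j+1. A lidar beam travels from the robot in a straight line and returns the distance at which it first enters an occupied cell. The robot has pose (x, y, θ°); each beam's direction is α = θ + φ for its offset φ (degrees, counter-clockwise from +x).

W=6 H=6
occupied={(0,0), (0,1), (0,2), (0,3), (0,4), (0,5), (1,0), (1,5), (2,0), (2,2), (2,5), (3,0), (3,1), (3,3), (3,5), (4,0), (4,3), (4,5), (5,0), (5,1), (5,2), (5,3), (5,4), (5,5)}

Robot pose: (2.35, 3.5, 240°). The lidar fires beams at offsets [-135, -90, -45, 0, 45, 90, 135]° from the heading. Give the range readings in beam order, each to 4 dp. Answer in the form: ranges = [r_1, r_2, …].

beam 1: φ=-135°, α=105°
  d=(-0.2588,0.9659)  start (2,3)  tX=1.3523 tY=0.5176  stride 1/|dx|=3.8637 1/|dy|=1.0353
    cross y-line → (2,4), t=0.5176
    cross x-line → (1,4), t=1.3523
    cross y-line → (1,5), t=1.5529 (wall)
  → r_1 = 1.5529
beam 2: φ=-90°, α=150°
  d=(-0.8660,0.5000)  start (2,3)  tX=0.4041 tY=1.0000  stride 1/|dx|=1.1547 1/|dy|=2.0000
    cross x-line → (1,3), t=0.4041
    cross y-line → (1,4), t=1.0000
    cross x-line → (0,4), t=1.5588 (wall)
  → r_2 = 1.5588
beam 3: φ=-45°, α=195°
  d=(-0.9659,-0.2588)  start (2,3)  tX=0.3623 tY=1.9319  stride 1/|dx|=1.0353 1/|dy|=3.8637
    cross x-line → (1,3), t=0.3623
    cross x-line → (0,3), t=1.3976 (wall)
  → r_3 = 1.3976
beam 4: φ=0°, α=240°
  d=(-0.5000,-0.8660)  start (2,3)  tX=0.7000 tY=0.5774  stride 1/|dx|=2.0000 1/|dy|=1.1547
    cross y-line → (2,2), t=0.5774 (wall)
  → r_4 = 0.5774
beam 5: φ=45°, α=285°
  d=(0.2588,-0.9659)  start (2,3)  tX=2.5114 tY=0.5176  stride 1/|dx|=3.8637 1/|dy|=1.0353
    cross y-line → (2,2), t=0.5176 (wall)
  → r_5 = 0.5176
beam 6: φ=90°, α=330°
  d=(0.8660,-0.5000)  start (2,3)  tX=0.7506 tY=1.0000  stride 1/|dx|=1.1547 1/|dy|=2.0000
    cross x-line → (3,3), t=0.7506 (wall)
  → r_6 = 0.7506
beam 7: φ=135°, α=15°
  d=(0.9659,0.2588)  start (2,3)  tX=0.6729 tY=1.9319  stride 1/|dx|=1.0353 1/|dy|=3.8637
    cross x-line → (3,3), t=0.6729 (wall)
  → r_7 = 0.6729

ranges = [1.5529, 1.5588, 1.3976, 0.5774, 0.5176, 0.7506, 0.6729]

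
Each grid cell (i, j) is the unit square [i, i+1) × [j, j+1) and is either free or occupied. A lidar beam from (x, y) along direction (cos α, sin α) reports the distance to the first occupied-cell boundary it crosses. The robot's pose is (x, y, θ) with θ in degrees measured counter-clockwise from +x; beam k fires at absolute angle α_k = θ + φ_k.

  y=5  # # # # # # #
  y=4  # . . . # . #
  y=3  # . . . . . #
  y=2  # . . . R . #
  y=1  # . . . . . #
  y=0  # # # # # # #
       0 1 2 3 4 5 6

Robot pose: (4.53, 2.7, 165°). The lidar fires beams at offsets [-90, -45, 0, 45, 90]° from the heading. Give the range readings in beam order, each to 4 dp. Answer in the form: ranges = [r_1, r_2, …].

ranges = [1.3459, 2.6558, 3.6545, 3.4000, 1.7600]

beam 1: φ=-90°, α=75°
  d=(0.2588,0.9659)  start (4,2)  tX=1.8159 tY=0.3106  stride 1/|dx|=3.8637 1/|dy|=1.0353
    cross y-line → (4,3), t=0.3106
    cross y-line → (4,4), t=1.3459 (wall)
  → r_1 = 1.3459
beam 2: φ=-45°, α=120°
  d=(-0.5000,0.8660)  start (4,2)  tX=1.0600 tY=0.3464  stride 1/|dx|=2.0000 1/|dy|=1.1547
    cross y-line → (4,3), t=0.3464
    cross x-line → (3,3), t=1.0600
    cross y-line → (3,4), t=1.5011
    cross y-line → (3,5), t=2.6558 (wall)
  → r_2 = 2.6558
beam 3: φ=0°, α=165°
  d=(-0.9659,0.2588)  start (4,2)  tX=0.5487 tY=1.1591  stride 1/|dx|=1.0353 1/|dy|=3.8637
    cross x-line → (3,2), t=0.5487
    cross y-line → (3,3), t=1.1591
    cross x-line → (2,3), t=1.5840
    cross x-line → (1,3), t=2.6192
    cross x-line → (0,3), t=3.6545 (wall)
  → r_3 = 3.6545
beam 4: φ=45°, α=210°
  d=(-0.8660,-0.5000)  start (4,2)  tX=0.6120 tY=1.4000  stride 1/|dx|=1.1547 1/|dy|=2.0000
    cross x-line → (3,2), t=0.6120
    cross y-line → (3,1), t=1.4000
    cross x-line → (2,1), t=1.7667
    cross x-line → (1,1), t=2.9214
    cross y-line → (1,0), t=3.4000 (wall)
  → r_4 = 3.4000
beam 5: φ=90°, α=255°
  d=(-0.2588,-0.9659)  start (4,2)  tX=2.0478 tY=0.7247  stride 1/|dx|=3.8637 1/|dy|=1.0353
    cross y-line → (4,1), t=0.7247
    cross y-line → (4,0), t=1.7600 (wall)
  → r_5 = 1.7600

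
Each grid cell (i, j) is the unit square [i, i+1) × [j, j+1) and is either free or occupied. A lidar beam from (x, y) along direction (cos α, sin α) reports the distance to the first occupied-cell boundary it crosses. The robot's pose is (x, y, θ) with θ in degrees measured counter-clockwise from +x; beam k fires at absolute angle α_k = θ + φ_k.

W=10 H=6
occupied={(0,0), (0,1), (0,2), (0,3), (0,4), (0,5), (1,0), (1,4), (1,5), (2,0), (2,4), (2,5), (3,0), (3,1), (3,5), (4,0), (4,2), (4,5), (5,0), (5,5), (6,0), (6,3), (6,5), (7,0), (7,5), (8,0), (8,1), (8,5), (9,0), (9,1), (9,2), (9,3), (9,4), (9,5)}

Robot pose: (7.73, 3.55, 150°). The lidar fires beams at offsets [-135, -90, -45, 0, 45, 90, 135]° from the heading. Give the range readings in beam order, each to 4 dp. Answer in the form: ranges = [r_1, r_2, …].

ranges = [1.3148, 1.6743, 1.5012, 0.8429, 0.7558, 2.9445, 1.6047]

beam 1: φ=-135°, α=15°
  dir = (cos 15°, sin 15°) = (0.9659, 0.2588); from cell (7,3)
  next x-line at t=0.2795, next y-line at t=1.7387; Δt_x=1.0353, Δt_y=3.8637
    x: enter (8,3) at t=0.2795
    x: enter (9,3) at t=1.3148 ← occupied
  → r_1 = 1.3148
beam 2: φ=-90°, α=60°
  dir = (cos 60°, sin 60°) = (0.5000, 0.8660); from cell (7,3)
  next x-line at t=0.5400, next y-line at t=0.5196; Δt_x=2.0000, Δt_y=1.1547
    y: enter (7,4) at t=0.5196
    x: enter (8,4) at t=0.5400
    y: enter (8,5) at t=1.6743 ← occupied
  → r_2 = 1.6743
beam 3: φ=-45°, α=105°
  dir = (cos 105°, sin 105°) = (-0.2588, 0.9659); from cell (7,3)
  next x-line at t=2.8205, next y-line at t=0.4659; Δt_x=3.8637, Δt_y=1.0353
    y: enter (7,4) at t=0.4659
    y: enter (7,5) at t=1.5012 ← occupied
  → r_3 = 1.5012
beam 4: φ=0°, α=150°
  dir = (cos 150°, sin 150°) = (-0.8660, 0.5000); from cell (7,3)
  next x-line at t=0.8429, next y-line at t=0.9000; Δt_x=1.1547, Δt_y=2.0000
    x: enter (6,3) at t=0.8429 ← occupied
  → r_4 = 0.8429
beam 5: φ=45°, α=195°
  dir = (cos 195°, sin 195°) = (-0.9659, -0.2588); from cell (7,3)
  next x-line at t=0.7558, next y-line at t=2.1250; Δt_x=1.0353, Δt_y=3.8637
    x: enter (6,3) at t=0.7558 ← occupied
  → r_5 = 0.7558
beam 6: φ=90°, α=240°
  dir = (cos 240°, sin 240°) = (-0.5000, -0.8660); from cell (7,3)
  next x-line at t=1.4600, next y-line at t=0.6351; Δt_x=2.0000, Δt_y=1.1547
    y: enter (7,2) at t=0.6351
    x: enter (6,2) at t=1.4600
    y: enter (6,1) at t=1.7898
    y: enter (6,0) at t=2.9445 ← occupied
  → r_6 = 2.9445
beam 7: φ=135°, α=285°
  dir = (cos 285°, sin 285°) = (0.2588, -0.9659); from cell (7,3)
  next x-line at t=1.0432, next y-line at t=0.5694; Δt_x=3.8637, Δt_y=1.0353
    y: enter (7,2) at t=0.5694
    x: enter (8,2) at t=1.0432
    y: enter (8,1) at t=1.6047 ← occupied
  → r_7 = 1.6047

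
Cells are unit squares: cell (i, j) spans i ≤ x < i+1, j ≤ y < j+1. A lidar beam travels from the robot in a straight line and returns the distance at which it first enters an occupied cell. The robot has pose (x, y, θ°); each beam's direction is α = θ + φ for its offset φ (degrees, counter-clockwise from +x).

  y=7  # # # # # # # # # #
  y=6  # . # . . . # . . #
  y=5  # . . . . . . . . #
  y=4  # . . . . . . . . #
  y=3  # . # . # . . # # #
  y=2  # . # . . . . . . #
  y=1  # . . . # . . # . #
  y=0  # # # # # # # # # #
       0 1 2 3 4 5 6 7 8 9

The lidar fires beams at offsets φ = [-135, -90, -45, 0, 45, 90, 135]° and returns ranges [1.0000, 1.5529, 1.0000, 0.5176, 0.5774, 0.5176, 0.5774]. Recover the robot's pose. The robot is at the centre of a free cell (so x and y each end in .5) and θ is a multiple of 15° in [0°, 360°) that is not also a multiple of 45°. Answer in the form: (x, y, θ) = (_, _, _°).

The pose lattice has 39·16 = 624 candidates. Test each by forward raycasting.
  (5.5, 5.5, 255°): beam 1 = 1.7321 ≠ 1.0000 ✗
  (3.5, 3.5, 195°): beam 1 = 4.0415 ≠ 1.0000 ✗
  (3.5, 5.5, 240°): beam 1 = 1.5529 ≠ 1.0000 ✗
  (6.5, 1.5, 255°): beam 1 = 6.3509 ≠ 1.0000 ✗
  …
  (8.5, 2.5, 345°): r_1=1.0000, r_2=1.5529, r_3=1.0000, r_4=0.5176, r_5=0.5774, r_6=0.5176, r_7=0.5774 — all match ✓
No second candidate reproduces the full scan.

(x, y, θ) = (8.5, 2.5, 345°)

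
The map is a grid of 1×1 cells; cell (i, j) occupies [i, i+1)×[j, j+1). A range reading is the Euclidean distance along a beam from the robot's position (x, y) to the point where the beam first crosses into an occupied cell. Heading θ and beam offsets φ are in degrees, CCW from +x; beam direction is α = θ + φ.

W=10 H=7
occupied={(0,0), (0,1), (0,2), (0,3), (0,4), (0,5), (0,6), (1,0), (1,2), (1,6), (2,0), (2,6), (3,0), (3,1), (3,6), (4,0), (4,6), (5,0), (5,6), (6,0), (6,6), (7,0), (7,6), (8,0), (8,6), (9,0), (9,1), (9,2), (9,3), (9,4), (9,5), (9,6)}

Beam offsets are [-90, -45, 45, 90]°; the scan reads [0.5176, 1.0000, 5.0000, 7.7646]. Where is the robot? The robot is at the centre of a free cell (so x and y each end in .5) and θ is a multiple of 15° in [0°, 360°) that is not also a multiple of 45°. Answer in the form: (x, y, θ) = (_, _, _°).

(x, y, θ) = (8.5, 3.5, 105°)

The pose lattice has 38·16 = 608 candidates. Test each by forward raycasting.
  (5.5, 3.5, 345°): beam 1 = 2.5882 ≠ 0.5176 ✗
  (1.5, 3.5, 195°): beam 1 = 1.9319 ≠ 0.5176 ✗
  (6.5, 2.5, 330°): beam 1 = 1.7321 ≠ 0.5176 ✗
  (6.5, 2.5, 210°): beam 1 = 4.0415 ≠ 0.5176 ✗
  …
  (8.5, 3.5, 105°): r_1=0.5176, r_2=1.0000, r_3=5.0000, r_4=7.7646 — all match ✓
Only this pose fits every beam.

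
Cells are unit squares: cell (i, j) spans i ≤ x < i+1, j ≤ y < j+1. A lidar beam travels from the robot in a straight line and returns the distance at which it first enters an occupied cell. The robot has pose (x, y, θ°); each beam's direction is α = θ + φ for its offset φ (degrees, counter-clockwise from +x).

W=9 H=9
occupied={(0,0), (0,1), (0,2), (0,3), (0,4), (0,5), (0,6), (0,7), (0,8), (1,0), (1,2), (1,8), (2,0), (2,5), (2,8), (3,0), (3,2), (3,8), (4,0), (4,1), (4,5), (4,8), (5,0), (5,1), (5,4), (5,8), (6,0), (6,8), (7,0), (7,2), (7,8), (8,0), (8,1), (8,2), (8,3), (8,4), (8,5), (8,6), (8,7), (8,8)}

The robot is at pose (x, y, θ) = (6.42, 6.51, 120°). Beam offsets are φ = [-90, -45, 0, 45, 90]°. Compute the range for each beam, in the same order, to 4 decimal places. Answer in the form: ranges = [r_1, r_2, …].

ranges = [1.8244, 1.5426, 1.7205, 5.6112, 1.6397]

beam 1: φ=-90°, α=30°
  d=(0.8660,0.5000)  start (6,6)  tX=0.6697 tY=0.9800  stride 1/|dx|=1.1547 1/|dy|=2.0000
    cross x-line → (7,6), t=0.6697
    cross y-line → (7,7), t=0.9800
    cross x-line → (8,7), t=1.8244 (wall)
  → r_1 = 1.8244
beam 2: φ=-45°, α=75°
  d=(0.2588,0.9659)  start (6,6)  tX=2.2409 tY=0.5073  stride 1/|dx|=3.8637 1/|dy|=1.0353
    cross y-line → (6,7), t=0.5073
    cross y-line → (6,8), t=1.5426 (wall)
  → r_2 = 1.5426
beam 3: φ=0°, α=120°
  d=(-0.5000,0.8660)  start (6,6)  tX=0.8400 tY=0.5658  stride 1/|dx|=2.0000 1/|dy|=1.1547
    cross y-line → (6,7), t=0.5658
    cross x-line → (5,7), t=0.8400
    cross y-line → (5,8), t=1.7205 (wall)
  → r_3 = 1.7205
beam 4: φ=45°, α=165°
  d=(-0.9659,0.2588)  start (6,6)  tX=0.4348 tY=1.8932  stride 1/|dx|=1.0353 1/|dy|=3.8637
    cross x-line → (5,6), t=0.4348
    cross x-line → (4,6), t=1.4701
    cross y-line → (4,7), t=1.8932
    cross x-line → (3,7), t=2.5054
    cross x-line → (2,7), t=3.5406
    cross x-line → (1,7), t=4.5759
    cross x-line → (0,7), t=5.6112 (wall)
  → r_4 = 5.6112
beam 5: φ=90°, α=210°
  d=(-0.8660,-0.5000)  start (6,6)  tX=0.4850 tY=1.0200  stride 1/|dx|=1.1547 1/|dy|=2.0000
    cross x-line → (5,6), t=0.4850
    cross y-line → (5,5), t=1.0200
    cross x-line → (4,5), t=1.6397 (wall)
  → r_5 = 1.6397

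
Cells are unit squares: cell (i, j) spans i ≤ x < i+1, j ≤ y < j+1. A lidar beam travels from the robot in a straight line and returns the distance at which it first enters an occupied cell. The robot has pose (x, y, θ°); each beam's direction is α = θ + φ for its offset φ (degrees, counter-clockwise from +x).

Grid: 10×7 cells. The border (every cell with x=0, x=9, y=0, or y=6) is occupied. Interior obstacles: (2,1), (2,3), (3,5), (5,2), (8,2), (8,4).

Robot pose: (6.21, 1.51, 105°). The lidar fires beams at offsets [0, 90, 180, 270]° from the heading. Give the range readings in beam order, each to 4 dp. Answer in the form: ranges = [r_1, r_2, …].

ranges = [0.8114, 1.9705, 0.5280, 1.8932]

beam 1: φ=0°, α=105°
  d=(-0.2588,0.9659)  start (6,1)  tX=0.8114 tY=0.5073  stride 1/|dx|=3.8637 1/|dy|=1.0353
    cross y-line → (6,2), t=0.5073
    cross x-line → (5,2), t=0.8114 (wall)
  → r_1 = 0.8114
beam 2: φ=90°, α=195°
  d=(-0.9659,-0.2588)  start (6,1)  tX=0.2174 tY=1.9705  stride 1/|dx|=1.0353 1/|dy|=3.8637
    cross x-line → (5,1), t=0.2174
    cross x-line → (4,1), t=1.2527
    cross y-line → (4,0), t=1.9705 (wall)
  → r_2 = 1.9705
beam 3: φ=180°, α=285°
  d=(0.2588,-0.9659)  start (6,1)  tX=3.0523 tY=0.5280  stride 1/|dx|=3.8637 1/|dy|=1.0353
    cross y-line → (6,0), t=0.5280 (wall)
  → r_3 = 0.5280
beam 4: φ=270°, α=15°
  d=(0.9659,0.2588)  start (6,1)  tX=0.8179 tY=1.8932  stride 1/|dx|=1.0353 1/|dy|=3.8637
    cross x-line → (7,1), t=0.8179
    cross x-line → (8,1), t=1.8531
    cross y-line → (8,2), t=1.8932 (wall)
  → r_4 = 1.8932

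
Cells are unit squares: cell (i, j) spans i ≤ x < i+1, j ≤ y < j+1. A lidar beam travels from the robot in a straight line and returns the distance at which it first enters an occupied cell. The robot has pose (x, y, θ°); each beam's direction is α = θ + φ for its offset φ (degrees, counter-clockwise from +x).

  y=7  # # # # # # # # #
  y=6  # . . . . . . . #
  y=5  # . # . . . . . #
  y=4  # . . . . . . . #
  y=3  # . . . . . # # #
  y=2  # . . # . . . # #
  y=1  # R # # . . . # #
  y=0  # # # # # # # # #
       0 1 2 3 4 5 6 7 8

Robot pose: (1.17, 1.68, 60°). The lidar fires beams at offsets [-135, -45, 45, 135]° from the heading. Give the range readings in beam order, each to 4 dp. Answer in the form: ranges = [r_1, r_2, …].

ranges = [0.7040, 0.8593, 0.6568, 0.1760]

beam 1: φ=-135°, α=285°
  direction (0.2588, -0.9659); cell (1,1); t to first gridline: x 3.2069, y 0.7040 (then +3.8637 / +1.0353)
    (1,0) via y @ 0.7040  # hit
  → r_1 = 0.7040
beam 2: φ=-45°, α=15°
  direction (0.9659, 0.2588); cell (1,1); t to first gridline: x 0.8593, y 1.2364 (then +1.0353 / +3.8637)
    (2,1) via x @ 0.8593  # hit
  → r_2 = 0.8593
beam 3: φ=45°, α=105°
  direction (-0.2588, 0.9659); cell (1,1); t to first gridline: x 0.6568, y 0.3313 (then +3.8637 / +1.0353)
    (1,2) via y @ 0.3313
    (0,2) via x @ 0.6568  # hit
  → r_3 = 0.6568
beam 4: φ=135°, α=195°
  direction (-0.9659, -0.2588); cell (1,1); t to first gridline: x 0.1760, y 2.6273 (then +1.0353 / +3.8637)
    (0,1) via x @ 0.1760  # hit
  → r_4 = 0.1760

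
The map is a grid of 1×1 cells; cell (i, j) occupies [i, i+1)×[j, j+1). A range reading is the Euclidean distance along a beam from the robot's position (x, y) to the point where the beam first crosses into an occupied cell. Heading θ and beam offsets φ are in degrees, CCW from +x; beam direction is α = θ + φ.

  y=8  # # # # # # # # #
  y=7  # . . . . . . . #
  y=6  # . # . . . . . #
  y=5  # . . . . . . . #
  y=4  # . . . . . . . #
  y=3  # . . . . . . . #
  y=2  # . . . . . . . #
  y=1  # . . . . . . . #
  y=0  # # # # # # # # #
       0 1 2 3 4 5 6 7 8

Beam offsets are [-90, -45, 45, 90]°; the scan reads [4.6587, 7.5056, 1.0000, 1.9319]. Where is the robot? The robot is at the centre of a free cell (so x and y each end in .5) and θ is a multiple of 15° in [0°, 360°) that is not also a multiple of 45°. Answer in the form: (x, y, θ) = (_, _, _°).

(x, y, θ) = (1.5, 5.5, 15°)

Enumerate (i+0.5, j+0.5, θ) over the 48 free cells and 16 admissible headings. For each, cast all 4 beams and compare to the given ranges.
  (2.5, 1.5, 75°): beam 1 = 1.9319 ≠ 4.6587 ✗
  (3.5, 4.5, 255°): beam 1 = 2.5882 ≠ 4.6587 ✗
  (1.5, 7.5, 345°): beam 1 = 1.9319 ≠ 4.6587 ✗
  (7.5, 2.5, 120°): beam 1 = 0.5774 ≠ 4.6587 ✗
  (1.5, 4.5, 195°): beam 1 = 1.9319 ≠ 4.6587 ✗
  …
  (1.5, 5.5, 15°): r_1=4.6587, r_2=7.5056, r_3=1.0000, r_4=1.9319 — all match ✓
No second candidate reproduces the full scan.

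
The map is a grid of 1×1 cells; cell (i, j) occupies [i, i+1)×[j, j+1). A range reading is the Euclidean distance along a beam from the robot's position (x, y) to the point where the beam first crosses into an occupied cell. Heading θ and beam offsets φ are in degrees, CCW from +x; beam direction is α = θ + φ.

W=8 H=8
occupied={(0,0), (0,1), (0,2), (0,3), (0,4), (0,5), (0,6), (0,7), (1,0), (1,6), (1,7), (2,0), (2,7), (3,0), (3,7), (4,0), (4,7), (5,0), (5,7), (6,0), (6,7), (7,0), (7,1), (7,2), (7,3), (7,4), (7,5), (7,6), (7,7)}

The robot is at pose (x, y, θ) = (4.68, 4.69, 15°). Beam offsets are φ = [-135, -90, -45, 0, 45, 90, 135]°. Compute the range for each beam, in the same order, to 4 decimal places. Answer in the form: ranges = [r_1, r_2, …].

beam 1: φ=-135°, α=240°
  cosα=-0.5000 sinα=-0.8660 | (4,4) | tMaxX 1.3600 tMaxY 0.7967 | tΔX 2.0000 tΔY 1.1547
    t=0.7967 [y] (4,3)
    t=1.3600 [x] (3,3)
    t=1.9514 [y] (3,2)
    t=3.1061 [y] (3,1)
    t=3.3600 [x] (2,1)
    t=4.2608 [y] (2,0) — stop
  → r_1 = 4.2608
beam 2: φ=-90°, α=285°
  cosα=0.2588 sinα=-0.9659 | (4,4) | tMaxX 1.2364 tMaxY 0.7143 | tΔX 3.8637 tΔY 1.0353
    t=0.7143 [y] (4,3)
    t=1.2364 [x] (5,3)
    t=1.7496 [y] (5,2)
    t=2.7849 [y] (5,1)
    t=3.8202 [y] (5,0) — stop
  → r_2 = 3.8202
beam 3: φ=-45°, α=330°
  cosα=0.8660 sinα=-0.5000 | (4,4) | tMaxX 0.3695 tMaxY 1.3800 | tΔX 1.1547 tΔY 2.0000
    t=0.3695 [x] (5,4)
    t=1.3800 [y] (5,3)
    t=1.5242 [x] (6,3)
    t=2.6789 [x] (7,3) — stop
  → r_3 = 2.6789
beam 4: φ=0°, α=15°
  cosα=0.9659 sinα=0.2588 | (4,4) | tMaxX 0.3313 tMaxY 1.1977 | tΔX 1.0353 tΔY 3.8637
    t=0.3313 [x] (5,4)
    t=1.1977 [y] (5,5)
    t=1.3666 [x] (6,5)
    t=2.4018 [x] (7,5) — stop
  → r_4 = 2.4018
beam 5: φ=45°, α=60°
  cosα=0.5000 sinα=0.8660 | (4,4) | tMaxX 0.6400 tMaxY 0.3580 | tΔX 2.0000 tΔY 1.1547
    t=0.3580 [y] (4,5)
    t=0.6400 [x] (5,5)
    t=1.5127 [y] (5,6)
    t=2.6400 [x] (6,6)
    t=2.6674 [y] (6,7) — stop
  → r_5 = 2.6674
beam 6: φ=90°, α=105°
  cosα=-0.2588 sinα=0.9659 | (4,4) | tMaxX 2.6273 tMaxY 0.3209 | tΔX 3.8637 tΔY 1.0353
    t=0.3209 [y] (4,5)
    t=1.3562 [y] (4,6)
    t=2.3915 [y] (4,7) — stop
  → r_6 = 2.3915
beam 7: φ=135°, α=150°
  cosα=-0.8660 sinα=0.5000 | (4,4) | tMaxX 0.7852 tMaxY 0.6200 | tΔX 1.1547 tΔY 2.0000
    t=0.6200 [y] (4,5)
    t=0.7852 [x] (3,5)
    t=1.9399 [x] (2,5)
    t=2.6200 [y] (2,6)
    t=3.0946 [x] (1,6) — stop
  → r_7 = 3.0946

ranges = [4.2608, 3.8202, 2.6789, 2.4018, 2.6674, 2.3915, 3.0946]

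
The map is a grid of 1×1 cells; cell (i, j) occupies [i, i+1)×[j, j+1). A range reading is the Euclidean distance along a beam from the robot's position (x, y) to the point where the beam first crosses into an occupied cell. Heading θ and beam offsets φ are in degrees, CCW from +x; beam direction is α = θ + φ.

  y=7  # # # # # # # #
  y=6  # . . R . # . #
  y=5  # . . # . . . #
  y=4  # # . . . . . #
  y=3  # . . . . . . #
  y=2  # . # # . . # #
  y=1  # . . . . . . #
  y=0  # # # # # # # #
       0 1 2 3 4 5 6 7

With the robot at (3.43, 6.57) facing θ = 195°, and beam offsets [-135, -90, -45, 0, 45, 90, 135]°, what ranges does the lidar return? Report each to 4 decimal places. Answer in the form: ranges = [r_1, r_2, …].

ranges = [0.4965, 0.4452, 0.8600, 2.5157, 0.6582, 0.5901, 4.1223]

beam 1: φ=-135°, α=60°
  dir = (cos 60°, sin 60°) = (0.5000, 0.8660); from cell (3,6)
  next x-line at t=1.1400, next y-line at t=0.4965; Δt_x=2.0000, Δt_y=1.1547
    y: enter (3,7) at t=0.4965 ← occupied
  → r_1 = 0.4965
beam 2: φ=-90°, α=105°
  dir = (cos 105°, sin 105°) = (-0.2588, 0.9659); from cell (3,6)
  next x-line at t=1.6614, next y-line at t=0.4452; Δt_x=3.8637, Δt_y=1.0353
    y: enter (3,7) at t=0.4452 ← occupied
  → r_2 = 0.4452
beam 3: φ=-45°, α=150°
  dir = (cos 150°, sin 150°) = (-0.8660, 0.5000); from cell (3,6)
  next x-line at t=0.4965, next y-line at t=0.8600; Δt_x=1.1547, Δt_y=2.0000
    x: enter (2,6) at t=0.4965
    y: enter (2,7) at t=0.8600 ← occupied
  → r_3 = 0.8600
beam 4: φ=0°, α=195°
  dir = (cos 195°, sin 195°) = (-0.9659, -0.2588); from cell (3,6)
  next x-line at t=0.4452, next y-line at t=2.2023; Δt_x=1.0353, Δt_y=3.8637
    x: enter (2,6) at t=0.4452
    x: enter (1,6) at t=1.4804
    y: enter (1,5) at t=2.2023
    x: enter (0,5) at t=2.5157 ← occupied
  → r_4 = 2.5157
beam 5: φ=45°, α=240°
  dir = (cos 240°, sin 240°) = (-0.5000, -0.8660); from cell (3,6)
  next x-line at t=0.8600, next y-line at t=0.6582; Δt_x=2.0000, Δt_y=1.1547
    y: enter (3,5) at t=0.6582 ← occupied
  → r_5 = 0.6582
beam 6: φ=90°, α=285°
  dir = (cos 285°, sin 285°) = (0.2588, -0.9659); from cell (3,6)
  next x-line at t=2.2023, next y-line at t=0.5901; Δt_x=3.8637, Δt_y=1.0353
    y: enter (3,5) at t=0.5901 ← occupied
  → r_6 = 0.5901
beam 7: φ=135°, α=330°
  dir = (cos 330°, sin 330°) = (0.8660, -0.5000); from cell (3,6)
  next x-line at t=0.6582, next y-line at t=1.1400; Δt_x=1.1547, Δt_y=2.0000
    x: enter (4,6) at t=0.6582
    y: enter (4,5) at t=1.1400
    x: enter (5,5) at t=1.8129
    x: enter (6,5) at t=2.9676
    y: enter (6,4) at t=3.1400
    x: enter (7,4) at t=4.1223 ← occupied
  → r_7 = 4.1223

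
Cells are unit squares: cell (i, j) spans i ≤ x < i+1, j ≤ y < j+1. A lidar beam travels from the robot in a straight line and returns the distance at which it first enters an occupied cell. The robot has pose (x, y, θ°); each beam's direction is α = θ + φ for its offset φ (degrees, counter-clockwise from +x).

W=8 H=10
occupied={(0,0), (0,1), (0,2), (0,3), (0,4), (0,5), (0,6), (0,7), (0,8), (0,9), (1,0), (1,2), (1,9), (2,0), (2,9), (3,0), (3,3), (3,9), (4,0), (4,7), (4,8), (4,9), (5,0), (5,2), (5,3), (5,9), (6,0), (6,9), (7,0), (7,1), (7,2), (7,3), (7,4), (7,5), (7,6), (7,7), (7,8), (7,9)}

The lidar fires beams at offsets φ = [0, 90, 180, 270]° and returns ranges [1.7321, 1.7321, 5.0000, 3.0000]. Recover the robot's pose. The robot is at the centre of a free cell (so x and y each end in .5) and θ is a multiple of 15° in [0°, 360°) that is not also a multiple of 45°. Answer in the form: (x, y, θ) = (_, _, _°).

Enumerate (i+0.5, j+0.5, θ) over the 42 free cells and 16 admissible headings. For each, cast all 4 beams and compare to the given ranges.
  (2.5, 3.5, 150°): beam 2 = 1.0000 ≠ 1.7321 ✗
  (1.5, 1.5, 165°): beam 1 = 0.5176 ≠ 1.7321 ✗
  (2.5, 6.5, 195°): beam 1 = 1.5529 ≠ 1.7321 ✗
  …
  (5.5, 5.5, 30°): r_1=1.7321, r_2=1.7321, r_3=5.0000, r_4=3.0000 — all match ✓
Only this pose fits every beam.

(x, y, θ) = (5.5, 5.5, 30°)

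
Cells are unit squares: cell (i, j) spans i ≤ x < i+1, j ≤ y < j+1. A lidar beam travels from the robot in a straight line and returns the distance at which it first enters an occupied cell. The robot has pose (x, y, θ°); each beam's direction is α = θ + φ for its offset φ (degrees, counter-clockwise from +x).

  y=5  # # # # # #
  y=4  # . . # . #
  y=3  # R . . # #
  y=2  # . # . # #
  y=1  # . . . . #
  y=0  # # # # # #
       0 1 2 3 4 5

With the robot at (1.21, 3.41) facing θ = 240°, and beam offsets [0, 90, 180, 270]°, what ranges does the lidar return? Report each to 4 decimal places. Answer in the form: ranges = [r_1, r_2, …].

ranges = [0.4200, 0.9122, 1.8360, 0.2425]

beam 1: φ=0°, α=240°
  dir = (cos 240°, sin 240°) = (-0.5000, -0.8660); from cell (1,3)
  next x-line at t=0.4200, next y-line at t=0.4734; Δt_x=2.0000, Δt_y=1.1547
    x: enter (0,3) at t=0.4200 ← occupied
  → r_1 = 0.4200
beam 2: φ=90°, α=330°
  dir = (cos 330°, sin 330°) = (0.8660, -0.5000); from cell (1,3)
  next x-line at t=0.9122, next y-line at t=0.8200; Δt_x=1.1547, Δt_y=2.0000
    y: enter (1,2) at t=0.8200
    x: enter (2,2) at t=0.9122 ← occupied
  → r_2 = 0.9122
beam 3: φ=180°, α=60°
  dir = (cos 60°, sin 60°) = (0.5000, 0.8660); from cell (1,3)
  next x-line at t=1.5800, next y-line at t=0.6813; Δt_x=2.0000, Δt_y=1.1547
    y: enter (1,4) at t=0.6813
    x: enter (2,4) at t=1.5800
    y: enter (2,5) at t=1.8360 ← occupied
  → r_3 = 1.8360
beam 4: φ=270°, α=150°
  dir = (cos 150°, sin 150°) = (-0.8660, 0.5000); from cell (1,3)
  next x-line at t=0.2425, next y-line at t=1.1800; Δt_x=1.1547, Δt_y=2.0000
    x: enter (0,3) at t=0.2425 ← occupied
  → r_4 = 0.2425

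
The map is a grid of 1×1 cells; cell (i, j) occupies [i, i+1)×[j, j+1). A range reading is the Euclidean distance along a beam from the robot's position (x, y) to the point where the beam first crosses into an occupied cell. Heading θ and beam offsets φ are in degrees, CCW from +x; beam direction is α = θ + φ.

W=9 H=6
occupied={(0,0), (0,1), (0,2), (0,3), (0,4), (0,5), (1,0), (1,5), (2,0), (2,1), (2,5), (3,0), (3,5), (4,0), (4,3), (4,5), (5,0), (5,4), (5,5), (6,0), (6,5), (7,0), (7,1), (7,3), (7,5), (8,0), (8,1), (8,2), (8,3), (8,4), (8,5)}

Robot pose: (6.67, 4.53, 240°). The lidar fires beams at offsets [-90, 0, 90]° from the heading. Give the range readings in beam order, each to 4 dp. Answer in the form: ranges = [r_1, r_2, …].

ranges = [0.7736, 4.0761, 1.0600]

beam 1: φ=-90°, α=150°
  cosα=-0.8660 sinα=0.5000 | (6,4) | tMaxX 0.7736 tMaxY 0.9400 | tΔX 1.1547 tΔY 2.0000
    t=0.7736 [x] (5,4) — stop
  → r_1 = 0.7736
beam 2: φ=0°, α=240°
  cosα=-0.5000 sinα=-0.8660 | (6,4) | tMaxX 1.3400 tMaxY 0.6120 | tΔX 2.0000 tΔY 1.1547
    t=0.6120 [y] (6,3)
    t=1.3400 [x] (5,3)
    t=1.7667 [y] (5,2)
    t=2.9214 [y] (5,1)
    t=3.3400 [x] (4,1)
    t=4.0761 [y] (4,0) — stop
  → r_2 = 4.0761
beam 3: φ=90°, α=330°
  cosα=0.8660 sinα=-0.5000 | (6,4) | tMaxX 0.3811 tMaxY 1.0600 | tΔX 1.1547 tΔY 2.0000
    t=0.3811 [x] (7,4)
    t=1.0600 [y] (7,3) — stop
  → r_3 = 1.0600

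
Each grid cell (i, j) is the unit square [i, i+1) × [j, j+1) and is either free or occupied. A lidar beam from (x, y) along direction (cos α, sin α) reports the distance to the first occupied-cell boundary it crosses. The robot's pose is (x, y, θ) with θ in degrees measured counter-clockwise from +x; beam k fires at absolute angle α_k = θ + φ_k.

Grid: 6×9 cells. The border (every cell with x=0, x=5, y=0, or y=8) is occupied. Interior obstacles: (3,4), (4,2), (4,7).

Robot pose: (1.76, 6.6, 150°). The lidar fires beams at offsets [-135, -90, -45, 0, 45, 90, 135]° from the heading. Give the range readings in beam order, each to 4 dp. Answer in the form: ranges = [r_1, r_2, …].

beam 1: φ=-135°, α=15°
  d=(0.9659,0.2588)  start (1,6)  tX=0.2485 tY=1.5455  stride 1/|dx|=1.0353 1/|dy|=3.8637
    cross x-line → (2,6), t=0.2485
    cross x-line → (3,6), t=1.2837
    cross y-line → (3,7), t=1.5455
    cross x-line → (4,7), t=2.3190 (wall)
  → r_1 = 2.3190
beam 2: φ=-90°, α=60°
  d=(0.5000,0.8660)  start (1,6)  tX=0.4800 tY=0.4619  stride 1/|dx|=2.0000 1/|dy|=1.1547
    cross y-line → (1,7), t=0.4619
    cross x-line → (2,7), t=0.4800
    cross y-line → (2,8), t=1.6166 (wall)
  → r_2 = 1.6166
beam 3: φ=-45°, α=105°
  d=(-0.2588,0.9659)  start (1,6)  tX=2.9364 tY=0.4141  stride 1/|dx|=3.8637 1/|dy|=1.0353
    cross y-line → (1,7), t=0.4141
    cross y-line → (1,8), t=1.4494 (wall)
  → r_3 = 1.4494
beam 4: φ=0°, α=150°
  d=(-0.8660,0.5000)  start (1,6)  tX=0.8776 tY=0.8000  stride 1/|dx|=1.1547 1/|dy|=2.0000
    cross y-line → (1,7), t=0.8000
    cross x-line → (0,7), t=0.8776 (wall)
  → r_4 = 0.8776
beam 5: φ=45°, α=195°
  d=(-0.9659,-0.2588)  start (1,6)  tX=0.7868 tY=2.3182  stride 1/|dx|=1.0353 1/|dy|=3.8637
    cross x-line → (0,6), t=0.7868 (wall)
  → r_5 = 0.7868
beam 6: φ=90°, α=240°
  d=(-0.5000,-0.8660)  start (1,6)  tX=1.5200 tY=0.6928  stride 1/|dx|=2.0000 1/|dy|=1.1547
    cross y-line → (1,5), t=0.6928
    cross x-line → (0,5), t=1.5200 (wall)
  → r_6 = 1.5200
beam 7: φ=135°, α=285°
  d=(0.2588,-0.9659)  start (1,6)  tX=0.9273 tY=0.6212  stride 1/|dx|=3.8637 1/|dy|=1.0353
    cross y-line → (1,5), t=0.6212
    cross x-line → (2,5), t=0.9273
    cross y-line → (2,4), t=1.6564
    cross y-line → (2,3), t=2.6917
    cross y-line → (2,2), t=3.7270
    cross y-line → (2,1), t=4.7623
    cross x-line → (3,1), t=4.7910
    cross y-line → (3,0), t=5.7975 (wall)
  → r_7 = 5.7975

ranges = [2.3190, 1.6166, 1.4494, 0.8776, 0.7868, 1.5200, 5.7975]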